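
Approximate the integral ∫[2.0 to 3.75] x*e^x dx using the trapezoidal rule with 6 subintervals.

f(x) = x*e^x
a = 2.0, b = 3.75, n = 6
h = (b - a)/n = 0.291667

Trapezoidal rule: (h/2)[f(x₀) + 2f(x₁) + 2f(x₂) + ... + f(xₙ)]

x_0 = 2.0000, f(x_0) = 14.778112, coefficient = 1
x_1 = 2.2917, f(x_1) = 22.667814, coefficient = 2
x_2 = 2.5833, f(x_2) = 34.206439, coefficient = 2
x_3 = 2.8750, f(x_3) = 50.960594, coefficient = 2
x_4 = 3.1667, f(x_4) = 75.139484, coefficient = 2
x_5 = 3.4583, f(x_5) = 109.850474, coefficient = 2
x_6 = 3.7500, f(x_6) = 159.454058, coefficient = 1

I ≈ (0.291667/2) × 759.881779 = 110.816093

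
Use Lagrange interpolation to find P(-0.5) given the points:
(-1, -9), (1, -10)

Lagrange interpolation formula:
P(x) = Σ yᵢ × Lᵢ(x)
where Lᵢ(x) = Π_{j≠i} (x - xⱼ)/(xᵢ - xⱼ)

L_0(-0.5) = (-0.5 - 1)/(-1 - 1) = 0.750000
L_1(-0.5) = (-0.5 - (-1))/(1 - (-1)) = 0.250000

P(-0.5) = (-9)×L_0(-0.5) + (-10)×L_1(-0.5)
P(-0.5) = -9.250000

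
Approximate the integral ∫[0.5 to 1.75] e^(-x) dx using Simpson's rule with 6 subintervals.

f(x) = e^(-x)
a = 0.5, b = 1.75, n = 6
h = (b - a)/n = 0.208333

Simpson's rule: (h/3)[f(x₀) + 4f(x₁) + 2f(x₂) + ... + f(xₙ)]

x_0 = 0.5000, f(x_0) = 0.606531, coefficient = 1
x_1 = 0.7083, f(x_1) = 0.492464, coefficient = 4
x_2 = 0.9167, f(x_2) = 0.399850, coefficient = 2
x_3 = 1.1250, f(x_3) = 0.324652, coefficient = 4
x_4 = 1.3333, f(x_4) = 0.263597, coefficient = 2
x_5 = 1.5417, f(x_5) = 0.214024, coefficient = 4
x_6 = 1.7500, f(x_6) = 0.173774, coefficient = 1

I ≈ (0.208333/3) × 6.231762 = 0.432761
Exact value: 0.432757
Error: 0.000005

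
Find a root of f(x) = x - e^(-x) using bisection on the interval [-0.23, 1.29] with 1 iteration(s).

f(x) = x - e^(-x)
Initial interval: [-0.23, 1.29]

Iteration 1:
  c_1 = (-0.230000 + 1.290000)/2 = 0.530000
  f(c_1) = f(0.530000) = -0.058605
  f(a) × f(c) ≥ 0, new interval: [0.530000, 1.290000]

After 1 iteration(s), the approximation is c_1 = 0.530000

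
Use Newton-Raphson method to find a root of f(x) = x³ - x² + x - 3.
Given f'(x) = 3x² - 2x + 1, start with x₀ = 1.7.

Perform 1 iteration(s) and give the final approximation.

f(x) = x³ - x² + x - 3
f'(x) = 3x² - 2x + 1
x₀ = 1.7

Newton-Raphson formula: x_{n+1} = x_n - f(x_n)/f'(x_n)

Iteration 1:
  f(1.700000) = 0.723000
  f'(1.700000) = 6.270000
  x_1 = 1.700000 - 0.723000/6.270000 = 1.584689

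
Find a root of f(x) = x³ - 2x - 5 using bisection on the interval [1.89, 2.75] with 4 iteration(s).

f(x) = x³ - 2x - 5
Initial interval: [1.89, 2.75]

Iteration 1:
  c_1 = (1.890000 + 2.750000)/2 = 2.320000
  f(c_1) = f(2.320000) = 2.847168
  f(a) × f(c) < 0, new interval: [1.890000, 2.320000]
Iteration 2:
  c_2 = (1.890000 + 2.320000)/2 = 2.105000
  f(c_2) = f(2.105000) = 0.117308
  f(a) × f(c) < 0, new interval: [1.890000, 2.105000]
Iteration 3:
  c_3 = (1.890000 + 2.105000)/2 = 1.997500
  f(c_3) = f(1.997500) = -1.024963
  f(a) × f(c) ≥ 0, new interval: [1.997500, 2.105000]
Iteration 4:
  c_4 = (1.997500 + 2.105000)/2 = 2.051250
  f(c_4) = f(2.051250) = -0.471606
  f(a) × f(c) ≥ 0, new interval: [2.051250, 2.105000]

After 4 iteration(s), the approximation is c_4 = 2.051250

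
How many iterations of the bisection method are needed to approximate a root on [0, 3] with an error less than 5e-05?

We need (b-a)/2^n ≤ 5e-05
(3 - 0)/2^n ≤ 5e-05
3/2^n ≤ 5e-05
2^n ≥ 60000
n ≥ log₂(60000) = 15.87
n ≥ 16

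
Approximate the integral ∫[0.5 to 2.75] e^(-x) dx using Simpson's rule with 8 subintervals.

f(x) = e^(-x)
a = 0.5, b = 2.75, n = 8
h = (b - a)/n = 0.281250

Simpson's rule: (h/3)[f(x₀) + 4f(x₁) + 2f(x₂) + ... + f(xₙ)]

x_0 = 0.5000, f(x_0) = 0.606531, coefficient = 1
x_1 = 0.7812, f(x_1) = 0.457833, coefficient = 4
x_2 = 1.0625, f(x_2) = 0.345591, coefficient = 2
x_3 = 1.3438, f(x_3) = 0.260866, coefficient = 4
x_4 = 1.6250, f(x_4) = 0.196912, coefficient = 2
x_5 = 1.9062, f(x_5) = 0.148637, coefficient = 4
x_6 = 2.1875, f(x_6) = 0.112197, coefficient = 2
x_7 = 2.4688, f(x_7) = 0.084691, coefficient = 4
x_8 = 2.7500, f(x_8) = 0.063928, coefficient = 1

I ≈ (0.281250/3) × 5.787962 = 0.542621
Exact value: 0.542603
Error: 0.000019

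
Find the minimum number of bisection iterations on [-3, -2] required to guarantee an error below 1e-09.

We need (b-a)/2^n ≤ 1e-09
(-2 - (-3))/2^n ≤ 1e-09
1/2^n ≤ 1e-09
2^n ≥ 1000000000
n ≥ log₂(1000000000) = 29.90
n ≥ 30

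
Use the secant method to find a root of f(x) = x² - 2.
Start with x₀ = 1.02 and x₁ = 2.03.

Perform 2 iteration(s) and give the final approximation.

f(x) = x² - 2
x₀ = 1.02, x₁ = 2.03

Secant formula: x_{n+1} = x_n - f(x_n)(x_n - x_{n-1})/(f(x_n) - f(x_{n-1}))

Iteration 1:
  f(1.020000) = -0.959600
  f(2.030000) = 2.120900
  x_2 = 2.030000 - 2.120900×(2.030000 - 1.020000)/(2.120900 - (-0.959600))
       = 1.334623
Iteration 2:
  f(2.030000) = 2.120900
  f(1.334623) = -0.218782
  x_3 = 1.334623 - (-0.218782)×(1.334623 - 2.030000)/(-0.218782 - 2.120900)
       = 1.399647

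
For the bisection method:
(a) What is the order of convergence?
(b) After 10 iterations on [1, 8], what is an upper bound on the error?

(a) Bisection has linear (order 1) convergence; the error is halved each step.

(b) Error bound = (b-a)/2^n = (8 - 1)/2^{10}
    = 7/2^{10}

(a) 1 (linear); (b) error ≤ 6.84e-03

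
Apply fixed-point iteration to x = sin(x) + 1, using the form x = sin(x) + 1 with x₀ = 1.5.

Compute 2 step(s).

Equation: x = sin(x) + 1
Fixed-point form: x = sin(x) + 1
x₀ = 1.5

x_1 = g(1.500000) = 1.997495
x_2 = g(1.997495) = 1.910337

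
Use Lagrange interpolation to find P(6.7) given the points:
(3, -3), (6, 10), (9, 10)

Lagrange interpolation formula:
P(x) = Σ yᵢ × Lᵢ(x)
where Lᵢ(x) = Π_{j≠i} (x - xⱼ)/(xᵢ - xⱼ)

L_0(6.7) = (6.7 - 6)/(3 - 6) × (6.7 - 9)/(3 - 9) = -0.089444
L_1(6.7) = (6.7 - 3)/(6 - 3) × (6.7 - 9)/(6 - 9) = 0.945556
L_2(6.7) = (6.7 - 3)/(9 - 3) × (6.7 - 6)/(9 - 6) = 0.143889

P(6.7) = (-3)×L_0(6.7) + 10×L_1(6.7) + 10×L_2(6.7)
P(6.7) = 11.162778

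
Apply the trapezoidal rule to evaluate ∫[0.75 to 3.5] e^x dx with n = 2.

f(x) = e^x
a = 0.75, b = 3.5, n = 2
h = (b - a)/n = 1.375000

Trapezoidal rule: (h/2)[f(x₀) + 2f(x₁) + 2f(x₂) + ... + f(xₙ)]

x_0 = 0.7500, f(x_0) = 2.117000, coefficient = 1
x_1 = 2.1250, f(x_1) = 8.372897, coefficient = 2
x_2 = 3.5000, f(x_2) = 33.115452, coefficient = 1

I ≈ (1.375000/2) × 51.978247 = 35.735045
Exact value: 30.998452
Error: 4.736593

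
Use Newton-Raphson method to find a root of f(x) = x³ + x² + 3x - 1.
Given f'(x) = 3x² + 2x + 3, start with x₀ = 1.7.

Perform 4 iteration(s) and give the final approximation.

f(x) = x³ + x² + 3x - 1
f'(x) = 3x² + 2x + 3
x₀ = 1.7

Newton-Raphson formula: x_{n+1} = x_n - f(x_n)/f'(x_n)

Iteration 1:
  f(1.700000) = 11.903000
  f'(1.700000) = 15.070000
  x_1 = 1.700000 - 11.903000/15.070000 = 0.910153
Iteration 2:
  f(0.910153) = 3.312786
  f'(0.910153) = 7.305439
  x_2 = 0.910153 - 3.312786/7.305439 = 0.456684
Iteration 3:
  f(0.456684) = 0.673859
  f'(0.456684) = 4.539050
  x_3 = 0.456684 - 0.673859/4.539050 = 0.308226
Iteration 4:
  f(0.308226) = 0.048964
  f'(0.308226) = 3.901462
  x_4 = 0.308226 - 0.048964/3.901462 = 0.295676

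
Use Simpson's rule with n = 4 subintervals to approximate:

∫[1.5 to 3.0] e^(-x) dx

f(x) = e^(-x)
a = 1.5, b = 3.0, n = 4
h = (b - a)/n = 0.375000

Simpson's rule: (h/3)[f(x₀) + 4f(x₁) + 2f(x₂) + ... + f(xₙ)]

x_0 = 1.5000, f(x_0) = 0.223130, coefficient = 1
x_1 = 1.8750, f(x_1) = 0.153355, coefficient = 4
x_2 = 2.2500, f(x_2) = 0.105399, coefficient = 2
x_3 = 2.6250, f(x_3) = 0.072440, coefficient = 4
x_4 = 3.0000, f(x_4) = 0.049787, coefficient = 1

I ≈ (0.375000/3) × 1.386895 = 0.173362
Exact value: 0.173343
Error: 0.000019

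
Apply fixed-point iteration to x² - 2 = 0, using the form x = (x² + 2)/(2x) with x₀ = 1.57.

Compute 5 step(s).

Equation: x² - 2 = 0
Fixed-point form: x = (x² + 2)/(2x)
x₀ = 1.57

x_1 = g(1.570000) = 1.421943
x_2 = g(1.421943) = 1.414235
x_3 = g(1.414235) = 1.414214
x_4 = g(1.414214) = 1.414214
x_5 = g(1.414214) = 1.414214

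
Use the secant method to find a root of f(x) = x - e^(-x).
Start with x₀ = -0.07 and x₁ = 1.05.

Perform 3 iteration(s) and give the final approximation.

f(x) = x - e^(-x)
x₀ = -0.07, x₁ = 1.05

Secant formula: x_{n+1} = x_n - f(x_n)(x_n - x_{n-1})/(f(x_n) - f(x_{n-1}))

Iteration 1:
  f(-0.070000) = -1.142508
  f(1.050000) = 0.700062
  x_2 = 1.050000 - 0.700062×(1.050000 - (-0.070000))/(0.700062 - (-1.142508))
       = 0.624470
Iteration 2:
  f(1.050000) = 0.700062
  f(0.624470) = 0.088924
  x_3 = 0.624470 - 0.088924×(0.624470 - 1.050000)/(0.088924 - 0.700062)
       = 0.562552
Iteration 3:
  f(0.624470) = 0.088924
  f(0.562552) = -0.007201
  x_4 = 0.562552 - (-0.007201)×(0.562552 - 0.624470)/(-0.007201 - 0.088924)
       = 0.567191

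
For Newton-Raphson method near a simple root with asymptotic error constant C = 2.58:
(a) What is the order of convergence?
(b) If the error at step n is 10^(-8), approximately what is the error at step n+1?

(a) Newton-Raphson has quadratic (order 2) convergence near simple roots.
    This means |e_{n+1}| ≈ C|e_n|².

(b) With |e_n| = 10^(-8) and C = 2.58:
    |e_{n+1}| ≈ 2.58 × (10^(-8))² = 2.58 × 10^(-16)

(a) 2 (quadratic); (b) |e_{n+1}| ≈ 2.580e-16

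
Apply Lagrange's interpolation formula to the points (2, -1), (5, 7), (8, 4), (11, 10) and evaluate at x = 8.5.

Lagrange interpolation formula:
P(x) = Σ yᵢ × Lᵢ(x)
where Lᵢ(x) = Π_{j≠i} (x - xⱼ)/(xᵢ - xⱼ)

L_0(8.5) = (8.5 - 5)/(2 - 5) × (8.5 - 8)/(2 - 8) × (8.5 - 11)/(2 - 11) = 0.027006
L_1(8.5) = (8.5 - 2)/(5 - 2) × (8.5 - 8)/(5 - 8) × (8.5 - 11)/(5 - 11) = -0.150463
L_2(8.5) = (8.5 - 2)/(8 - 2) × (8.5 - 5)/(8 - 5) × (8.5 - 11)/(8 - 11) = 1.053241
L_3(8.5) = (8.5 - 2)/(11 - 2) × (8.5 - 5)/(11 - 5) × (8.5 - 8)/(11 - 8) = 0.070216

P(8.5) = (-1)×L_0(8.5) + 7×L_1(8.5) + 4×L_2(8.5) + 10×L_3(8.5)
P(8.5) = 3.834877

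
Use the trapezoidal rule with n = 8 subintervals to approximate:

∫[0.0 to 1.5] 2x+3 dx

f(x) = 2x+3
a = 0.0, b = 1.5, n = 8
h = (b - a)/n = 0.187500

Trapezoidal rule: (h/2)[f(x₀) + 2f(x₁) + 2f(x₂) + ... + f(xₙ)]

x_0 = 0.0000, f(x_0) = 3.000000, coefficient = 1
x_1 = 0.1875, f(x_1) = 3.375000, coefficient = 2
x_2 = 0.3750, f(x_2) = 3.750000, coefficient = 2
x_3 = 0.5625, f(x_3) = 4.125000, coefficient = 2
x_4 = 0.7500, f(x_4) = 4.500000, coefficient = 2
x_5 = 0.9375, f(x_5) = 4.875000, coefficient = 2
x_6 = 1.1250, f(x_6) = 5.250000, coefficient = 2
x_7 = 1.3125, f(x_7) = 5.625000, coefficient = 2
x_8 = 1.5000, f(x_8) = 6.000000, coefficient = 1

I ≈ (0.187500/2) × 72.000000 = 6.750000
Exact value: 6.750000
Error: 0.000000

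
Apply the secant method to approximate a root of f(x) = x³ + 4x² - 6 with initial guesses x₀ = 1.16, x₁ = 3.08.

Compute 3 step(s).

f(x) = x³ + 4x² - 6
x₀ = 1.16, x₁ = 3.08

Secant formula: x_{n+1} = x_n - f(x_n)(x_n - x_{n-1})/(f(x_n) - f(x_{n-1}))

Iteration 1:
  f(1.160000) = 0.943296
  f(3.080000) = 61.163712
  x_2 = 3.080000 - 61.163712×(3.080000 - 1.160000)/(61.163712 - 0.943296)
       = 1.129925
Iteration 2:
  f(3.080000) = 61.163712
  f(1.129925) = 0.549532
  x_3 = 1.129925 - 0.549532×(1.129925 - 3.080000)/(0.549532 - 61.163712)
       = 1.112246
Iteration 3:
  f(1.129925) = 0.549532
  f(1.112246) = 0.324308
  x_4 = 1.112246 - 0.324308×(1.112246 - 1.129925)/(0.324308 - 0.549532)
       = 1.086788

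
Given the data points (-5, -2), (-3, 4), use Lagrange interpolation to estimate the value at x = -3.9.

Lagrange interpolation formula:
P(x) = Σ yᵢ × Lᵢ(x)
where Lᵢ(x) = Π_{j≠i} (x - xⱼ)/(xᵢ - xⱼ)

L_0(-3.9) = (-3.9 - (-3))/(-5 - (-3)) = 0.450000
L_1(-3.9) = (-3.9 - (-5))/(-3 - (-5)) = 0.550000

P(-3.9) = (-2)×L_0(-3.9) + 4×L_1(-3.9)
P(-3.9) = 1.300000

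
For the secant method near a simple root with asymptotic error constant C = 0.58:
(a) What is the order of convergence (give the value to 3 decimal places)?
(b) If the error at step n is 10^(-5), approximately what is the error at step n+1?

(a) Secant method has superlinear convergence with order φ = (1+√5)/2 ≈ 1.618.
    This means |e_{n+1}| ≈ C|e_n|^1.618.

(b) With |e_n| = 10^(-5) and C = 0.58:
    |e_{n+1}| ≈ 0.58 × (10^(-5))^1.618 = 0.58 × 10^(-8.09)

(a) ≈ 1.618 (golden ratio); (b) |e_{n+1}| ≈ 4.713e-09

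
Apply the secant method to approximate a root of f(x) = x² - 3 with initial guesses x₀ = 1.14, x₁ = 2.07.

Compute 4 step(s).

f(x) = x² - 3
x₀ = 1.14, x₁ = 2.07

Secant formula: x_{n+1} = x_n - f(x_n)(x_n - x_{n-1})/(f(x_n) - f(x_{n-1}))

Iteration 1:
  f(1.140000) = -1.700400
  f(2.070000) = 1.284900
  x_2 = 2.070000 - 1.284900×(2.070000 - 1.140000)/(1.284900 - (-1.700400))
       = 1.669720
Iteration 2:
  f(2.070000) = 1.284900
  f(1.669720) = -0.212036
  x_3 = 1.669720 - (-0.212036)×(1.669720 - 2.070000)/(-0.212036 - 1.284900)
       = 1.726418
Iteration 3:
  f(1.669720) = -0.212036
  f(1.726418) = -0.019481
  x_4 = 1.726418 - (-0.019481)×(1.726418 - 1.669720)/(-0.019481 - (-0.212036))
       = 1.732154
Iteration 4:
  f(1.726418) = -0.019481
  f(1.732154) = 0.000358
  x_5 = 1.732154 - 0.000358×(1.732154 - 1.726418)/(0.000358 - (-0.019481))
       = 1.732051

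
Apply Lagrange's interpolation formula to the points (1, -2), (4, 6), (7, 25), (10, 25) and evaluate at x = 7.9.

Lagrange interpolation formula:
P(x) = Σ yᵢ × Lᵢ(x)
where Lᵢ(x) = Π_{j≠i} (x - xⱼ)/(xᵢ - xⱼ)

L_0(7.9) = (7.9 - 4)/(1 - 4) × (7.9 - 7)/(1 - 7) × (7.9 - 10)/(1 - 10) = 0.045500
L_1(7.9) = (7.9 - 1)/(4 - 1) × (7.9 - 7)/(4 - 7) × (7.9 - 10)/(4 - 10) = -0.241500
L_2(7.9) = (7.9 - 1)/(7 - 1) × (7.9 - 4)/(7 - 4) × (7.9 - 10)/(7 - 10) = 1.046500
L_3(7.9) = (7.9 - 1)/(10 - 1) × (7.9 - 4)/(10 - 4) × (7.9 - 7)/(10 - 7) = 0.149500

P(7.9) = (-2)×L_0(7.9) + 6×L_1(7.9) + 25×L_2(7.9) + 25×L_3(7.9)
P(7.9) = 28.360000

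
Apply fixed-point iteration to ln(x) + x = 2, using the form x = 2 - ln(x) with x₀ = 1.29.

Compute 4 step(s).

Equation: ln(x) + x = 2
Fixed-point form: x = 2 - ln(x)
x₀ = 1.29

x_1 = g(1.290000) = 1.745358
x_2 = g(1.745358) = 1.443040
x_3 = g(1.443040) = 1.633248
x_4 = g(1.633248) = 1.509430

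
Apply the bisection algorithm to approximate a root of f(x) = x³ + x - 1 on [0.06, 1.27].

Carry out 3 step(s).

f(x) = x³ + x - 1
Initial interval: [0.06, 1.27]

Iteration 1:
  c_1 = (0.060000 + 1.270000)/2 = 0.665000
  f(c_1) = f(0.665000) = -0.040920
  f(a) × f(c) ≥ 0, new interval: [0.665000, 1.270000]
Iteration 2:
  c_2 = (0.665000 + 1.270000)/2 = 0.967500
  f(c_2) = f(0.967500) = 0.873134
  f(a) × f(c) < 0, new interval: [0.665000, 0.967500]
Iteration 3:
  c_3 = (0.665000 + 0.967500)/2 = 0.816250
  f(c_3) = f(0.816250) = 0.360088
  f(a) × f(c) < 0, new interval: [0.665000, 0.816250]

After 3 iteration(s), the approximation is c_3 = 0.816250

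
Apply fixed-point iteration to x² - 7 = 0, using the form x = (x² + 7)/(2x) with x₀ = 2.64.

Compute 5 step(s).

Equation: x² - 7 = 0
Fixed-point form: x = (x² + 7)/(2x)
x₀ = 2.64

x_1 = g(2.640000) = 2.645758
x_2 = g(2.645758) = 2.645751
x_3 = g(2.645751) = 2.645751
x_4 = g(2.645751) = 2.645751
x_5 = g(2.645751) = 2.645751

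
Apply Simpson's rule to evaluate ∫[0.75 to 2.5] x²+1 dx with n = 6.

f(x) = x²+1
a = 0.75, b = 2.5, n = 6
h = (b - a)/n = 0.291667

Simpson's rule: (h/3)[f(x₀) + 4f(x₁) + 2f(x₂) + ... + f(xₙ)]

x_0 = 0.7500, f(x_0) = 1.562500, coefficient = 1
x_1 = 1.0417, f(x_1) = 2.085069, coefficient = 4
x_2 = 1.3333, f(x_2) = 2.777778, coefficient = 2
x_3 = 1.6250, f(x_3) = 3.640625, coefficient = 4
x_4 = 1.9167, f(x_4) = 4.673611, coefficient = 2
x_5 = 2.2083, f(x_5) = 5.876736, coefficient = 4
x_6 = 2.5000, f(x_6) = 7.250000, coefficient = 1

I ≈ (0.291667/3) × 70.125000 = 6.817708
Exact value: 6.817708
Error: 0.000000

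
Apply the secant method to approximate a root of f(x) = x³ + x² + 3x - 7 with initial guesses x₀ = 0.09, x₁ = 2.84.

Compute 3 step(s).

f(x) = x³ + x² + 3x - 7
x₀ = 0.09, x₁ = 2.84

Secant formula: x_{n+1} = x_n - f(x_n)(x_n - x_{n-1})/(f(x_n) - f(x_{n-1}))

Iteration 1:
  f(0.090000) = -6.721171
  f(2.840000) = 32.491904
  x_2 = 2.840000 - 32.491904×(2.840000 - 0.090000)/(32.491904 - (-6.721171))
       = 0.561354
Iteration 2:
  f(2.840000) = 32.491904
  f(0.561354) = -4.823929
  x_3 = 0.561354 - (-4.823929)×(0.561354 - 2.840000)/(-4.823929 - 32.491904)
       = 0.855921
Iteration 3:
  f(0.561354) = -4.823929
  f(0.855921) = -3.072588
  x_4 = 0.855921 - (-3.072588)×(0.855921 - 0.561354)/(-3.072588 - (-4.823929))
       = 1.372716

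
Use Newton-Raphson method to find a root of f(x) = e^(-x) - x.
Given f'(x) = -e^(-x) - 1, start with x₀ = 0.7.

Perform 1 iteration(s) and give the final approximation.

f(x) = e^(-x) - x
f'(x) = -e^(-x) - 1
x₀ = 0.7

Newton-Raphson formula: x_{n+1} = x_n - f(x_n)/f'(x_n)

Iteration 1:
  f(0.700000) = -0.203415
  f'(0.700000) = -1.496585
  x_1 = 0.700000 - (-0.203415)/(-1.496585) = 0.564081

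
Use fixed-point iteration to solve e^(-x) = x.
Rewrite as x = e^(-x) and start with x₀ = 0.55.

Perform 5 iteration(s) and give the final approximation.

Equation: e^(-x) = x
Fixed-point form: x = e^(-x)
x₀ = 0.55

x_1 = g(0.550000) = 0.576950
x_2 = g(0.576950) = 0.561609
x_3 = g(0.561609) = 0.570291
x_4 = g(0.570291) = 0.565361
x_5 = g(0.565361) = 0.568155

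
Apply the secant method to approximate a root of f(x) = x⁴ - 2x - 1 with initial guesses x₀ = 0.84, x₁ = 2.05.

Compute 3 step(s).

f(x) = x⁴ - 2x - 1
x₀ = 0.84, x₁ = 2.05

Secant formula: x_{n+1} = x_n - f(x_n)(x_n - x_{n-1})/(f(x_n) - f(x_{n-1}))

Iteration 1:
  f(0.840000) = -2.182129
  f(2.050000) = 12.561006
  x_2 = 2.050000 - 12.561006×(2.050000 - 0.840000)/(12.561006 - (-2.182129))
       = 1.019092
Iteration 2:
  f(2.050000) = 12.561006
  f(1.019092) = -1.959601
  x_3 = 1.019092 - (-1.959601)×(1.019092 - 2.050000)/(-1.959601 - 12.561006)
       = 1.158216
Iteration 3:
  f(1.019092) = -1.959601
  f(1.158216) = -1.516905
  x_4 = 1.158216 - (-1.516905)×(1.158216 - 1.019092)/(-1.516905 - (-1.959601))
       = 1.634927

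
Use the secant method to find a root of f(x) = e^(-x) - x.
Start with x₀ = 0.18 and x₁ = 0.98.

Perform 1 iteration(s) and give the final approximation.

f(x) = e^(-x) - x
x₀ = 0.18, x₁ = 0.98

Secant formula: x_{n+1} = x_n - f(x_n)(x_n - x_{n-1})/(f(x_n) - f(x_{n-1}))

Iteration 1:
  f(0.180000) = 0.655270
  f(0.980000) = -0.604689
  x_2 = 0.980000 - (-0.604689)×(0.980000 - 0.180000)/(-0.604689 - 0.655270)
       = 0.596058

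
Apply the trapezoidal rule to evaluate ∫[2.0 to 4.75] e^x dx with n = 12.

f(x) = e^x
a = 2.0, b = 4.75, n = 12
h = (b - a)/n = 0.229167

Trapezoidal rule: (h/2)[f(x₀) + 2f(x₁) + 2f(x₂) + ... + f(xₙ)]

x_0 = 2.0000, f(x_0) = 7.389056, coefficient = 1
x_1 = 2.2292, f(x_1) = 9.292119, coefficient = 2
x_2 = 2.4583, f(x_2) = 11.685320, coefficient = 2
x_3 = 2.6875, f(x_3) = 14.694893, coefficient = 2
x_4 = 2.9167, f(x_4) = 18.479586, coefficient = 2
x_5 = 3.1458, f(x_5) = 23.239033, coefficient = 2
x_6 = 3.3750, f(x_6) = 29.224284, coefficient = 2
x_7 = 3.6042, f(x_7) = 36.751045, coefficient = 2
x_8 = 3.8333, f(x_8) = 46.216336, coefficient = 2
x_9 = 4.0625, f(x_9) = 58.119428, coefficient = 2
x_10 = 4.2917, f(x_10) = 73.088181, coefficient = 2
x_11 = 4.5208, f(x_11) = 91.912160, coefficient = 2
x_12 = 4.7500, f(x_12) = 115.584285, coefficient = 1

I ≈ (0.229167/2) × 948.378110 = 108.668325
Exact value: 108.195228
Error: 0.473097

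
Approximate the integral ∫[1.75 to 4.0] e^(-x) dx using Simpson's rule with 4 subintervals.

f(x) = e^(-x)
a = 1.75, b = 4.0, n = 4
h = (b - a)/n = 0.562500

Simpson's rule: (h/3)[f(x₀) + 4f(x₁) + 2f(x₂) + ... + f(xₙ)]

x_0 = 1.7500, f(x_0) = 0.173774, coefficient = 1
x_1 = 2.3125, f(x_1) = 0.099013, coefficient = 4
x_2 = 2.8750, f(x_2) = 0.056416, coefficient = 2
x_3 = 3.4375, f(x_3) = 0.032145, coefficient = 4
x_4 = 4.0000, f(x_4) = 0.018316, coefficient = 1

I ≈ (0.562500/3) × 0.829555 = 0.155542
Exact value: 0.155458
Error: 0.000083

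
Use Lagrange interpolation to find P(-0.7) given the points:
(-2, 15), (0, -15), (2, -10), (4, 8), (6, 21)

Lagrange interpolation formula:
P(x) = Σ yᵢ × Lᵢ(x)
where Lᵢ(x) = Π_{j≠i} (x - xⱼ)/(xᵢ - xⱼ)

L_0(-0.7) = (-0.7 - 0)/(-2 - 0) × (-0.7 - 2)/(-2 - 2) × (-0.7 - 4)/(-2 - 4) × (-0.7 - 6)/(-2 - 6) = 0.154990
L_1(-0.7) = (-0.7 - (-2))/(0 - (-2)) × (-0.7 - 2)/(0 - 2) × (-0.7 - 4)/(0 - 4) × (-0.7 - 6)/(0 - 6) = 1.151353
L_2(-0.7) = (-0.7 - (-2))/(2 - (-2)) × (-0.7 - 0)/(2 - 0) × (-0.7 - 4)/(2 - 4) × (-0.7 - 6)/(2 - 6) = -0.447748
L_3(-0.7) = (-0.7 - (-2))/(4 - (-2)) × (-0.7 - 0)/(4 - 0) × (-0.7 - 2)/(4 - 2) × (-0.7 - 6)/(4 - 6) = 0.171478
L_4(-0.7) = (-0.7 - (-2))/(6 - (-2)) × (-0.7 - 0)/(6 - 0) × (-0.7 - 2)/(6 - 2) × (-0.7 - 4)/(6 - 4) = -0.030073

P(-0.7) = 15×L_0(-0.7) + (-15)×L_1(-0.7) + (-10)×L_2(-0.7) + 8×L_3(-0.7) + 21×L_4(-0.7)
P(-0.7) = -9.727666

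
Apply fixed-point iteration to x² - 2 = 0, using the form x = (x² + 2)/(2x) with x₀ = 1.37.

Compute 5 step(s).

Equation: x² - 2 = 0
Fixed-point form: x = (x² + 2)/(2x)
x₀ = 1.37

x_1 = g(1.370000) = 1.414927
x_2 = g(1.414927) = 1.414214
x_3 = g(1.414214) = 1.414214
x_4 = g(1.414214) = 1.414214
x_5 = g(1.414214) = 1.414214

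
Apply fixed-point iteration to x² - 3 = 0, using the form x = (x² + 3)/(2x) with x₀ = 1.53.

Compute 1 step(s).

Equation: x² - 3 = 0
Fixed-point form: x = (x² + 3)/(2x)
x₀ = 1.53

x_1 = g(1.530000) = 1.745392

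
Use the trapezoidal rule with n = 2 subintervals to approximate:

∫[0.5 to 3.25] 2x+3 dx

f(x) = 2x+3
a = 0.5, b = 3.25, n = 2
h = (b - a)/n = 1.375000

Trapezoidal rule: (h/2)[f(x₀) + 2f(x₁) + 2f(x₂) + ... + f(xₙ)]

x_0 = 0.5000, f(x_0) = 4.000000, coefficient = 1
x_1 = 1.8750, f(x_1) = 6.750000, coefficient = 2
x_2 = 3.2500, f(x_2) = 9.500000, coefficient = 1

I ≈ (1.375000/2) × 27.000000 = 18.562500
Exact value: 18.562500
Error: 0.000000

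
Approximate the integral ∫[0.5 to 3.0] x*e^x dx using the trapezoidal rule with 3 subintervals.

f(x) = x*e^x
a = 0.5, b = 3.0, n = 3
h = (b - a)/n = 0.833333

Trapezoidal rule: (h/2)[f(x₀) + 2f(x₁) + 2f(x₂) + ... + f(xₙ)]

x_0 = 0.5000, f(x_0) = 0.824361, coefficient = 1
x_1 = 1.3333, f(x_1) = 5.058224, coefficient = 2
x_2 = 2.1667, f(x_2) = 18.913133, coefficient = 2
x_3 = 3.0000, f(x_3) = 60.256611, coefficient = 1

I ≈ (0.833333/2) × 109.023685 = 45.426536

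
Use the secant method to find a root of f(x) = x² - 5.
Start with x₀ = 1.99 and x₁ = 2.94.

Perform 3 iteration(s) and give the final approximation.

f(x) = x² - 5
x₀ = 1.99, x₁ = 2.94

Secant formula: x_{n+1} = x_n - f(x_n)(x_n - x_{n-1})/(f(x_n) - f(x_{n-1}))

Iteration 1:
  f(1.990000) = -1.039900
  f(2.940000) = 3.643600
  x_2 = 2.940000 - 3.643600×(2.940000 - 1.990000)/(3.643600 - (-1.039900))
       = 2.200933
Iteration 2:
  f(2.940000) = 3.643600
  f(2.200933) = -0.155894
  x_3 = 2.200933 - (-0.155894)×(2.200933 - 2.940000)/(-0.155894 - 3.643600)
       = 2.231257
Iteration 3:
  f(2.200933) = -0.155894
  f(2.231257) = -0.021492
  x_4 = 2.231257 - (-0.021492)×(2.231257 - 2.200933)/(-0.021492 - (-0.155894))
       = 2.236106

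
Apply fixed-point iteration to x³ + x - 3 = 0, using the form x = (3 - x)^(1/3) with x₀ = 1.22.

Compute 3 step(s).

Equation: x³ + x - 3 = 0
Fixed-point form: x = (3 - x)^(1/3)
x₀ = 1.22

x_1 = g(1.220000) = 1.211918
x_2 = g(1.211918) = 1.213750
x_3 = g(1.213750) = 1.213335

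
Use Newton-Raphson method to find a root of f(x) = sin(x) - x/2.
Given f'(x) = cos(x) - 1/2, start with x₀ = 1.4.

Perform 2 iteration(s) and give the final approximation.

f(x) = sin(x) - x/2
f'(x) = cos(x) - 1/2
x₀ = 1.4

Newton-Raphson formula: x_{n+1} = x_n - f(x_n)/f'(x_n)

Iteration 1:
  f(1.400000) = 0.285450
  f'(1.400000) = -0.330033
  x_1 = 1.400000 - 0.285450/(-0.330033) = 2.264913
Iteration 2:
  f(2.264913) = -0.363838
  f'(2.264913) = -1.139707
  x_2 = 2.264913 - (-0.363838)/(-1.139707) = 1.945675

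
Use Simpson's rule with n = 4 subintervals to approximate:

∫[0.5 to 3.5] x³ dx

f(x) = x³
a = 0.5, b = 3.5, n = 4
h = (b - a)/n = 0.750000

Simpson's rule: (h/3)[f(x₀) + 4f(x₁) + 2f(x₂) + ... + f(xₙ)]

x_0 = 0.5000, f(x_0) = 0.125000, coefficient = 1
x_1 = 1.2500, f(x_1) = 1.953125, coefficient = 4
x_2 = 2.0000, f(x_2) = 8.000000, coefficient = 2
x_3 = 2.7500, f(x_3) = 20.796875, coefficient = 4
x_4 = 3.5000, f(x_4) = 42.875000, coefficient = 1

I ≈ (0.750000/3) × 150.000000 = 37.500000
Exact value: 37.500000
Error: 0.000000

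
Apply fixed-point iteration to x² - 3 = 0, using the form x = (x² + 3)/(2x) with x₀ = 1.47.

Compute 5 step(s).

Equation: x² - 3 = 0
Fixed-point form: x = (x² + 3)/(2x)
x₀ = 1.47

x_1 = g(1.470000) = 1.755408
x_2 = g(1.755408) = 1.732206
x_3 = g(1.732206) = 1.732051
x_4 = g(1.732051) = 1.732051
x_5 = g(1.732051) = 1.732051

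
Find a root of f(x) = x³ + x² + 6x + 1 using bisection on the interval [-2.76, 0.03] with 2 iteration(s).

f(x) = x³ + x² + 6x + 1
Initial interval: [-2.76, 0.03]

Iteration 1:
  c_1 = (-2.760000 + 0.030000)/2 = -1.365000
  f(c_1) = f(-1.365000) = -7.870077
  f(a) × f(c) ≥ 0, new interval: [-1.365000, 0.030000]
Iteration 2:
  c_2 = (-1.365000 + 0.030000)/2 = -0.667500
  f(c_2) = f(-0.667500) = -2.856853
  f(a) × f(c) ≥ 0, new interval: [-0.667500, 0.030000]

After 2 iteration(s), the approximation is c_2 = -0.667500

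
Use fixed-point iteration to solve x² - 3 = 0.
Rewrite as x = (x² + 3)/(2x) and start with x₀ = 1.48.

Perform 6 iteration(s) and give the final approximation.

Equation: x² - 3 = 0
Fixed-point form: x = (x² + 3)/(2x)
x₀ = 1.48

x_1 = g(1.480000) = 1.753514
x_2 = g(1.753514) = 1.732182
x_3 = g(1.732182) = 1.732051
x_4 = g(1.732051) = 1.732051
x_5 = g(1.732051) = 1.732051
x_6 = g(1.732051) = 1.732051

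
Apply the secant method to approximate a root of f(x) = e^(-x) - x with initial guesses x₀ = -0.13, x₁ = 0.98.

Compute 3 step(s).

f(x) = e^(-x) - x
x₀ = -0.13, x₁ = 0.98

Secant formula: x_{n+1} = x_n - f(x_n)(x_n - x_{n-1})/(f(x_n) - f(x_{n-1}))

Iteration 1:
  f(-0.130000) = 1.268828
  f(0.980000) = -0.604689
  x_2 = 0.980000 - (-0.604689)×(0.980000 - (-0.130000))/(-0.604689 - 1.268828)
       = 0.621741
Iteration 2:
  f(0.980000) = -0.604689
  f(0.621741) = -0.084732
  x_3 = 0.621741 - (-0.084732)×(0.621741 - 0.980000)/(-0.084732 - (-0.604689))
       = 0.563359
Iteration 3:
  f(0.621741) = -0.084732
  f(0.563359) = 0.005935
  x_4 = 0.563359 - 0.005935×(0.563359 - 0.621741)/(0.005935 - (-0.084732))
       = 0.567180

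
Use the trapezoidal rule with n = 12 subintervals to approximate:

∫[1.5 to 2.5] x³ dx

f(x) = x³
a = 1.5, b = 2.5, n = 12
h = (b - a)/n = 0.083333

Trapezoidal rule: (h/2)[f(x₀) + 2f(x₁) + 2f(x₂) + ... + f(xₙ)]

x_0 = 1.5000, f(x_0) = 3.375000, coefficient = 1
x_1 = 1.5833, f(x_1) = 3.969329, coefficient = 2
x_2 = 1.6667, f(x_2) = 4.629630, coefficient = 2
x_3 = 1.7500, f(x_3) = 5.359375, coefficient = 2
x_4 = 1.8333, f(x_4) = 6.162037, coefficient = 2
x_5 = 1.9167, f(x_5) = 7.041088, coefficient = 2
x_6 = 2.0000, f(x_6) = 8.000000, coefficient = 2
x_7 = 2.0833, f(x_7) = 9.042245, coefficient = 2
x_8 = 2.1667, f(x_8) = 10.171296, coefficient = 2
x_9 = 2.2500, f(x_9) = 11.390625, coefficient = 2
x_10 = 2.3333, f(x_10) = 12.703704, coefficient = 2
x_11 = 2.4167, f(x_11) = 14.114005, coefficient = 2
x_12 = 2.5000, f(x_12) = 15.625000, coefficient = 1

I ≈ (0.083333/2) × 204.166667 = 8.506944
Exact value: 8.500000
Error: 0.006944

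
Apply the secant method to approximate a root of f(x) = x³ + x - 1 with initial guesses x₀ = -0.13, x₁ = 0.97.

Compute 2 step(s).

f(x) = x³ + x - 1
x₀ = -0.13, x₁ = 0.97

Secant formula: x_{n+1} = x_n - f(x_n)(x_n - x_{n-1})/(f(x_n) - f(x_{n-1}))

Iteration 1:
  f(-0.130000) = -1.132197
  f(0.970000) = 0.882673
  x_2 = 0.970000 - 0.882673×(0.970000 - (-0.130000))/(0.882673 - (-1.132197))
       = 0.488113
Iteration 2:
  f(0.970000) = 0.882673
  f(0.488113) = -0.395593
  x_3 = 0.488113 - (-0.395593)×(0.488113 - 0.970000)/(-0.395593 - 0.882673)
       = 0.637245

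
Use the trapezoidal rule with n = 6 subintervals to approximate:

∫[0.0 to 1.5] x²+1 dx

f(x) = x²+1
a = 0.0, b = 1.5, n = 6
h = (b - a)/n = 0.250000

Trapezoidal rule: (h/2)[f(x₀) + 2f(x₁) + 2f(x₂) + ... + f(xₙ)]

x_0 = 0.0000, f(x_0) = 1.000000, coefficient = 1
x_1 = 0.2500, f(x_1) = 1.062500, coefficient = 2
x_2 = 0.5000, f(x_2) = 1.250000, coefficient = 2
x_3 = 0.7500, f(x_3) = 1.562500, coefficient = 2
x_4 = 1.0000, f(x_4) = 2.000000, coefficient = 2
x_5 = 1.2500, f(x_5) = 2.562500, coefficient = 2
x_6 = 1.5000, f(x_6) = 3.250000, coefficient = 1

I ≈ (0.250000/2) × 21.125000 = 2.640625
Exact value: 2.625000
Error: 0.015625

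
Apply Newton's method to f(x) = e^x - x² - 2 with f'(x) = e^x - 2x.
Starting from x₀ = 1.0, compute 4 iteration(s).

f(x) = e^x - x² - 2
f'(x) = e^x - 2x
x₀ = 1.0

Newton-Raphson formula: x_{n+1} = x_n - f(x_n)/f'(x_n)

Iteration 1:
  f(1.000000) = -0.281718
  f'(1.000000) = 0.718282
  x_1 = 1.000000 - (-0.281718)/0.718282 = 1.392211
Iteration 2:
  f(1.392211) = 0.085485
  f'(1.392211) = 1.239315
  x_2 = 1.392211 - 0.085485/1.239315 = 1.323233
Iteration 3:
  f(1.323233) = 0.004598
  f'(1.323233) = 1.109078
  x_3 = 1.323233 - 0.004598/1.109078 = 1.319087
Iteration 4:
  f(1.319087) = 0.000015
  f'(1.319087) = 1.101832
  x_4 = 1.319087 - 0.000015/1.101832 = 1.319074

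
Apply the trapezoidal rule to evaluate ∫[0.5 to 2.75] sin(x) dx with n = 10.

f(x) = sin(x)
a = 0.5, b = 2.75, n = 10
h = (b - a)/n = 0.225000

Trapezoidal rule: (h/2)[f(x₀) + 2f(x₁) + 2f(x₂) + ... + f(xₙ)]

x_0 = 0.5000, f(x_0) = 0.479426, coefficient = 1
x_1 = 0.7250, f(x_1) = 0.663135, coefficient = 2
x_2 = 0.9500, f(x_2) = 0.813416, coefficient = 2
x_3 = 1.1750, f(x_3) = 0.922690, coefficient = 2
x_4 = 1.4000, f(x_4) = 0.985450, coefficient = 2
x_5 = 1.6250, f(x_5) = 0.998531, coefficient = 2
x_6 = 1.8500, f(x_6) = 0.961275, coefficient = 2
x_7 = 2.0750, f(x_7) = 0.875559, coefficient = 2
x_8 = 2.3000, f(x_8) = 0.745705, coefficient = 2
x_9 = 2.5250, f(x_9) = 0.578259, coefficient = 2
x_10 = 2.7500, f(x_10) = 0.381661, coefficient = 1

I ≈ (0.225000/2) × 15.949127 = 1.794277
Exact value: 1.801885
Error: 0.007608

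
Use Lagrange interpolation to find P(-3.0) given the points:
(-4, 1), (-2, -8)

Lagrange interpolation formula:
P(x) = Σ yᵢ × Lᵢ(x)
where Lᵢ(x) = Π_{j≠i} (x - xⱼ)/(xᵢ - xⱼ)

L_0(-3.0) = (-3.0 - (-2))/(-4 - (-2)) = 0.500000
L_1(-3.0) = (-3.0 - (-4))/(-2 - (-4)) = 0.500000

P(-3.0) = 1×L_0(-3.0) + (-8)×L_1(-3.0)
P(-3.0) = -3.500000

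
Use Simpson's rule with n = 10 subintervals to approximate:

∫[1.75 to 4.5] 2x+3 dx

f(x) = 2x+3
a = 1.75, b = 4.5, n = 10
h = (b - a)/n = 0.275000

Simpson's rule: (h/3)[f(x₀) + 4f(x₁) + 2f(x₂) + ... + f(xₙ)]

x_0 = 1.7500, f(x_0) = 6.500000, coefficient = 1
x_1 = 2.0250, f(x_1) = 7.050000, coefficient = 4
x_2 = 2.3000, f(x_2) = 7.600000, coefficient = 2
x_3 = 2.5750, f(x_3) = 8.150000, coefficient = 4
x_4 = 2.8500, f(x_4) = 8.700000, coefficient = 2
x_5 = 3.1250, f(x_5) = 9.250000, coefficient = 4
x_6 = 3.4000, f(x_6) = 9.800000, coefficient = 2
x_7 = 3.6750, f(x_7) = 10.350000, coefficient = 4
x_8 = 3.9500, f(x_8) = 10.900000, coefficient = 2
x_9 = 4.2250, f(x_9) = 11.450000, coefficient = 4
x_10 = 4.5000, f(x_10) = 12.000000, coefficient = 1

I ≈ (0.275000/3) × 277.500000 = 25.437500
Exact value: 25.437500
Error: 0.000000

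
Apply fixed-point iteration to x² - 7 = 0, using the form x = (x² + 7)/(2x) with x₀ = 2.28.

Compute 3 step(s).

Equation: x² - 7 = 0
Fixed-point form: x = (x² + 7)/(2x)
x₀ = 2.28

x_1 = g(2.280000) = 2.675088
x_2 = g(2.675088) = 2.645912
x_3 = g(2.645912) = 2.645751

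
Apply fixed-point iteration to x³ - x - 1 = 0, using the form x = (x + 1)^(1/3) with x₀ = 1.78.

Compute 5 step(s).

Equation: x³ - x - 1 = 0
Fixed-point form: x = (x + 1)^(1/3)
x₀ = 1.78

x_1 = g(1.780000) = 1.406096
x_2 = g(1.406096) = 1.339998
x_3 = g(1.339998) = 1.327614
x_4 = g(1.327614) = 1.325268
x_5 = g(1.325268) = 1.324822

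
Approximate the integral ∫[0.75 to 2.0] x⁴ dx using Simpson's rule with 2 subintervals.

f(x) = x⁴
a = 0.75, b = 2.0, n = 2
h = (b - a)/n = 0.625000

Simpson's rule: (h/3)[f(x₀) + 4f(x₁) + 2f(x₂) + ... + f(xₙ)]

x_0 = 0.7500, f(x_0) = 0.316406, coefficient = 1
x_1 = 1.3750, f(x_1) = 3.574463, coefficient = 4
x_2 = 2.0000, f(x_2) = 16.000000, coefficient = 1

I ≈ (0.625000/3) × 30.614258 = 6.377970
Exact value: 6.352539
Error: 0.025431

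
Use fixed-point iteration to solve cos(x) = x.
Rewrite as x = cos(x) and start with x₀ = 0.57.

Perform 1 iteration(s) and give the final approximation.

Equation: cos(x) = x
Fixed-point form: x = cos(x)
x₀ = 0.57

x_1 = g(0.570000) = 0.841901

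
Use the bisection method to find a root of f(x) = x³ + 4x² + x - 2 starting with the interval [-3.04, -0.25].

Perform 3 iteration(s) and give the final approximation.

f(x) = x³ + 4x² + x - 2
Initial interval: [-3.04, -0.25]

Iteration 1:
  c_1 = (-3.040000 + (-0.250000))/2 = -1.645000
  f(c_1) = f(-1.645000) = 2.727689
  f(a) × f(c) ≥ 0, new interval: [-1.645000, -0.250000]
Iteration 2:
  c_2 = (-1.645000 + (-0.250000))/2 = -0.947500
  f(c_2) = f(-0.947500) = -0.207099
  f(a) × f(c) < 0, new interval: [-1.645000, -0.947500]
Iteration 3:
  c_3 = (-1.645000 + (-0.947500))/2 = -1.296250
  f(c_3) = f(-1.296250) = 1.246764
  f(a) × f(c) ≥ 0, new interval: [-1.296250, -0.947500]

After 3 iteration(s), the approximation is c_3 = -1.296250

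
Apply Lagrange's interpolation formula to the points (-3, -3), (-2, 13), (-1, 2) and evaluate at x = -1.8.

Lagrange interpolation formula:
P(x) = Σ yᵢ × Lᵢ(x)
where Lᵢ(x) = Π_{j≠i} (x - xⱼ)/(xᵢ - xⱼ)

L_0(-1.8) = (-1.8 - (-2))/(-3 - (-2)) × (-1.8 - (-1))/(-3 - (-1)) = -0.080000
L_1(-1.8) = (-1.8 - (-3))/(-2 - (-3)) × (-1.8 - (-1))/(-2 - (-1)) = 0.960000
L_2(-1.8) = (-1.8 - (-3))/(-1 - (-3)) × (-1.8 - (-2))/(-1 - (-2)) = 0.120000

P(-1.8) = (-3)×L_0(-1.8) + 13×L_1(-1.8) + 2×L_2(-1.8)
P(-1.8) = 12.960000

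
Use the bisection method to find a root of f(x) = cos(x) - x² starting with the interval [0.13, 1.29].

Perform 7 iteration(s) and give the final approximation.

f(x) = cos(x) - x²
Initial interval: [0.13, 1.29]

Iteration 1:
  c_1 = (0.130000 + 1.290000)/2 = 0.710000
  f(c_1) = f(0.710000) = 0.254262
  f(a) × f(c) ≥ 0, new interval: [0.710000, 1.290000]
Iteration 2:
  c_2 = (0.710000 + 1.290000)/2 = 1.000000
  f(c_2) = f(1.000000) = -0.459698
  f(a) × f(c) < 0, new interval: [0.710000, 1.000000]
Iteration 3:
  c_3 = (0.710000 + 1.000000)/2 = 0.855000
  f(c_3) = f(0.855000) = -0.074806
  f(a) × f(c) < 0, new interval: [0.710000, 0.855000]
Iteration 4:
  c_4 = (0.710000 + 0.855000)/2 = 0.782500
  f(c_4) = f(0.782500) = 0.096847
  f(a) × f(c) ≥ 0, new interval: [0.782500, 0.855000]
Iteration 5:
  c_5 = (0.782500 + 0.855000)/2 = 0.818750
  f(c_5) = f(0.818750) = 0.012783
  f(a) × f(c) ≥ 0, new interval: [0.818750, 0.855000]
Iteration 6:
  c_6 = (0.818750 + 0.855000)/2 = 0.836875
  f(c_6) = f(0.836875) = -0.030573
  f(a) × f(c) < 0, new interval: [0.818750, 0.836875]
Iteration 7:
  c_7 = (0.818750 + 0.836875)/2 = 0.827813
  f(c_7) = f(0.827813) = -0.008785
  f(a) × f(c) < 0, new interval: [0.818750, 0.827813]

After 7 iteration(s), the approximation is c_7 = 0.827813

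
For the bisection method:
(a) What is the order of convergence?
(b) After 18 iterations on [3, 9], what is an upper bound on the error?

(a) Bisection has linear (order 1) convergence; the error is halved each step.

(b) Error bound = (b-a)/2^n = (9 - 3)/2^{18}
    = 6/2^{18}

(a) 1 (linear); (b) error ≤ 2.29e-05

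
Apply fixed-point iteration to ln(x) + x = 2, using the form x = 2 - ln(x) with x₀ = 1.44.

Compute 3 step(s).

Equation: ln(x) + x = 2
Fixed-point form: x = 2 - ln(x)
x₀ = 1.44

x_1 = g(1.440000) = 1.635357
x_2 = g(1.635357) = 1.508139
x_3 = g(1.508139) = 1.589124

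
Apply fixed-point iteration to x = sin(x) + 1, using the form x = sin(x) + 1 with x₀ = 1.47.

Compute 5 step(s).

Equation: x = sin(x) + 1
Fixed-point form: x = sin(x) + 1
x₀ = 1.47

x_1 = g(1.470000) = 1.994924
x_2 = g(1.994924) = 1.911398
x_3 = g(1.911398) = 1.942554
x_4 = g(1.942554) = 1.931690
x_5 = g(1.931690) = 1.935582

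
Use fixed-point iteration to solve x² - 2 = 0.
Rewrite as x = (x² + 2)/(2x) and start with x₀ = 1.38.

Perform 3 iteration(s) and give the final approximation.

Equation: x² - 2 = 0
Fixed-point form: x = (x² + 2)/(2x)
x₀ = 1.38

x_1 = g(1.380000) = 1.414638
x_2 = g(1.414638) = 1.414214
x_3 = g(1.414214) = 1.414214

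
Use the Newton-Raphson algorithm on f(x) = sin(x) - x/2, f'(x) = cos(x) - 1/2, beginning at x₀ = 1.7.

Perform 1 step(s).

f(x) = sin(x) - x/2
f'(x) = cos(x) - 1/2
x₀ = 1.7

Newton-Raphson formula: x_{n+1} = x_n - f(x_n)/f'(x_n)

Iteration 1:
  f(1.700000) = 0.141665
  f'(1.700000) = -0.628844
  x_1 = 1.700000 - 0.141665/(-0.628844) = 1.925278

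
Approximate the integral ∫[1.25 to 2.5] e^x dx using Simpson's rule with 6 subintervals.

f(x) = e^x
a = 1.25, b = 2.5, n = 6
h = (b - a)/n = 0.208333

Simpson's rule: (h/3)[f(x₀) + 4f(x₁) + 2f(x₂) + ... + f(xₙ)]

x_0 = 1.2500, f(x_0) = 3.490343, coefficient = 1
x_1 = 1.4583, f(x_1) = 4.298789, coefficient = 4
x_2 = 1.6667, f(x_2) = 5.294490, coefficient = 2
x_3 = 1.8750, f(x_3) = 6.520819, coefficient = 4
x_4 = 2.0833, f(x_4) = 8.031195, coefficient = 2
x_5 = 2.2917, f(x_5) = 9.891410, coefficient = 4
x_6 = 2.5000, f(x_6) = 12.182494, coefficient = 1

I ≈ (0.208333/3) × 125.168278 = 8.692242
Exact value: 8.692151
Error: 0.000091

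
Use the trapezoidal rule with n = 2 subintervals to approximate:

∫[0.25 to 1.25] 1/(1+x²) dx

f(x) = 1/(1+x²)
a = 0.25, b = 1.25, n = 2
h = (b - a)/n = 0.500000

Trapezoidal rule: (h/2)[f(x₀) + 2f(x₁) + 2f(x₂) + ... + f(xₙ)]

x_0 = 0.2500, f(x_0) = 0.941176, coefficient = 1
x_1 = 0.7500, f(x_1) = 0.640000, coefficient = 2
x_2 = 1.2500, f(x_2) = 0.390244, coefficient = 1

I ≈ (0.500000/2) × 2.611420 = 0.652855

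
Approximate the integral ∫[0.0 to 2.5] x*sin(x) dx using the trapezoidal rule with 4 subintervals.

f(x) = x*sin(x)
a = 0.0, b = 2.5, n = 4
h = (b - a)/n = 0.625000

Trapezoidal rule: (h/2)[f(x₀) + 2f(x₁) + 2f(x₂) + ... + f(xₙ)]

x_0 = 0.0000, f(x_0) = 0.000000, coefficient = 1
x_1 = 0.6250, f(x_1) = 0.365686, coefficient = 2
x_2 = 1.2500, f(x_2) = 1.186231, coefficient = 2
x_3 = 1.8750, f(x_3) = 1.788911, coefficient = 2
x_4 = 2.5000, f(x_4) = 1.496180, coefficient = 1

I ≈ (0.625000/2) × 8.177835 = 2.555573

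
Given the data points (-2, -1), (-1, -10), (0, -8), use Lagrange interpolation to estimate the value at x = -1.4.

Lagrange interpolation formula:
P(x) = Σ yᵢ × Lᵢ(x)
where Lᵢ(x) = Π_{j≠i} (x - xⱼ)/(xᵢ - xⱼ)

L_0(-1.4) = (-1.4 - (-1))/(-2 - (-1)) × (-1.4 - 0)/(-2 - 0) = 0.280000
L_1(-1.4) = (-1.4 - (-2))/(-1 - (-2)) × (-1.4 - 0)/(-1 - 0) = 0.840000
L_2(-1.4) = (-1.4 - (-2))/(0 - (-2)) × (-1.4 - (-1))/(0 - (-1)) = -0.120000

P(-1.4) = (-1)×L_0(-1.4) + (-10)×L_1(-1.4) + (-8)×L_2(-1.4)
P(-1.4) = -7.720000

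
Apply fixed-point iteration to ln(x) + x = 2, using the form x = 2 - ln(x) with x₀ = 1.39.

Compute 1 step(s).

Equation: ln(x) + x = 2
Fixed-point form: x = 2 - ln(x)
x₀ = 1.39

x_1 = g(1.390000) = 1.670696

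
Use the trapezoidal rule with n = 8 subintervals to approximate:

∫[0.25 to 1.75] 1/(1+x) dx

f(x) = 1/(1+x)
a = 0.25, b = 1.75, n = 8
h = (b - a)/n = 0.187500

Trapezoidal rule: (h/2)[f(x₀) + 2f(x₁) + 2f(x₂) + ... + f(xₙ)]

x_0 = 0.2500, f(x_0) = 0.800000, coefficient = 1
x_1 = 0.4375, f(x_1) = 0.695652, coefficient = 2
x_2 = 0.6250, f(x_2) = 0.615385, coefficient = 2
x_3 = 0.8125, f(x_3) = 0.551724, coefficient = 2
x_4 = 1.0000, f(x_4) = 0.500000, coefficient = 2
x_5 = 1.1875, f(x_5) = 0.457143, coefficient = 2
x_6 = 1.3750, f(x_6) = 0.421053, coefficient = 2
x_7 = 1.5625, f(x_7) = 0.390244, coefficient = 2
x_8 = 1.7500, f(x_8) = 0.363636, coefficient = 1

I ≈ (0.187500/2) × 8.426037 = 0.789941
Exact value: 0.788457
Error: 0.001484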